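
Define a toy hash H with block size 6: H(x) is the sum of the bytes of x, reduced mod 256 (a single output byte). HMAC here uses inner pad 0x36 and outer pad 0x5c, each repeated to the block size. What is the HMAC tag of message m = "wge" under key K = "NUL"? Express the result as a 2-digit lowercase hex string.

79

Key "NUL" = 4e 55 4c is 3 bytes ≤ B = 6; zero-pad to 6 bytes: K' = 4e 55 4c 00 00 00.
K' ⊕ ipad = 78 63 7a 36 36 36.  K' ⊕ opad = 12 09 10 5c 5c 5c.
Inner input = (K'⊕ipad) ∥ m = 78 63 7a 36 36 36 ∥ 77 67 65.
Inner hash: sum = 120+99+122+54+54+54+119+103+101 = 826; mod 256 = 58 → 3a.
Outer input = (K'⊕opad) ∥ inner = 12 09 10 5c 5c 5c ∥ 3a.
Outer hash (tag): sum = 18+9+16+92+92+92+58 = 377; mod 256 = 121 → 79.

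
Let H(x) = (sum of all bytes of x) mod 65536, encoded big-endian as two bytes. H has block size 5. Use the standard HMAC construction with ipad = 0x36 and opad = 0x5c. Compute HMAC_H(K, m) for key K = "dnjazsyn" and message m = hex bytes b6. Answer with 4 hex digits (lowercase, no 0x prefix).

0275

Key "dnjazsyn" = 64 6e 6a 61 7a 73 79 6e is 8 bytes > B = 5, so hash it first: H(key) = 03 71, then zero-pad to 5 bytes: K' = 03 71 00 00 00.
K' ⊕ ipad = 35 47 36 36 36.  K' ⊕ opad = 5f 2d 5c 5c 5c.
Inner input = (K'⊕ipad) ∥ m = 35 47 36 36 36 ∥ b6.
Inner hash: sum = 53+71+54+54+54+182 = 468 → 01 d4.
Outer input = (K'⊕opad) ∥ inner = 5f 2d 5c 5c 5c ∥ 01 d4.
Outer hash (tag): sum = 95+45+92+92+92+1+212 = 629 → 02 75.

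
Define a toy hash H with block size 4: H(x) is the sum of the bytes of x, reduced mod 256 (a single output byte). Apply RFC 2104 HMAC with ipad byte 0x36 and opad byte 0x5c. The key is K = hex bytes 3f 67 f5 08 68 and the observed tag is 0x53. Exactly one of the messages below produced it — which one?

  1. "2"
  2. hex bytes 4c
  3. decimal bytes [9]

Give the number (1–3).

Key hex bytes 3f 67 f5 08 68 is 5 bytes > B = 4, so hash it first: H(key) = 0b, then zero-pad to 4 bytes: K' = 0b 00 00 00.
K' ⊕ ipad = 3d 36 36 36; K' ⊕ opad = 57 5c 5c 5c.
m1: inner = H(3d 36 36 36 32) = 11; tag = H(57 5c 5c 5c 11) = 7c
m2: inner = H(3d 36 36 36 4c) = 2b; tag = H(57 5c 5c 5c 2b) = 96
m3: inner = H(3d 36 36 36 09) = e8; tag = H(57 5c 5c 5c e8) = 53 ← matches

3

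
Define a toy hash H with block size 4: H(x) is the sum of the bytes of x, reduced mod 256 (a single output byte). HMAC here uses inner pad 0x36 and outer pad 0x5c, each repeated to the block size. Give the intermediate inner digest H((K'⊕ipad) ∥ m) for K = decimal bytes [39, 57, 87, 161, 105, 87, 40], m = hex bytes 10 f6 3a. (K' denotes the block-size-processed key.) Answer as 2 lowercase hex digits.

Key decimal bytes [39, 57, 87, 161, 105, 87, 40] = 27 39 57 a1 69 57 28 is 7 bytes > B = 4, so hash it first: H(key) = 40, then zero-pad to 4 bytes: K' = 40 00 00 00.
K' ⊕ ipad = 76 36 36 36.
Inner input = 76 36 36 36 ∥ 10 f6 3a.
Inner hash: sum = 118+54+54+54+16+246+58 = 600; mod 256 = 88 → 58.

58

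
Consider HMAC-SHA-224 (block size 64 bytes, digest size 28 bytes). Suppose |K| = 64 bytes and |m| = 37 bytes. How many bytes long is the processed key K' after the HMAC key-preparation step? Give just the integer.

64

Key is 64 ≤ 64 bytes, zero-padded: |K'| = 64.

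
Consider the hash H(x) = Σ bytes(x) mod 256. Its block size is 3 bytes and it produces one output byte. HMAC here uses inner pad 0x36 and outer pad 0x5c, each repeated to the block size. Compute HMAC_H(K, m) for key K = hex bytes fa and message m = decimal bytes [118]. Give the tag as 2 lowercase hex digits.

0c

Key hex bytes fa is 1 byte ≤ B = 3; zero-pad to 3 bytes: K' = fa 00 00.
K' ⊕ ipad = cc 36 36.  K' ⊕ opad = a6 5c 5c.
Inner input = (K'⊕ipad) ∥ m = cc 36 36 ∥ 76.
Inner hash: sum = 204+54+54+118 = 430; mod 256 = 174 → ae.
Outer input = (K'⊕opad) ∥ inner = a6 5c 5c ∥ ae.
Outer hash (tag): sum = 166+92+92+174 = 524; mod 256 = 12 → 0c.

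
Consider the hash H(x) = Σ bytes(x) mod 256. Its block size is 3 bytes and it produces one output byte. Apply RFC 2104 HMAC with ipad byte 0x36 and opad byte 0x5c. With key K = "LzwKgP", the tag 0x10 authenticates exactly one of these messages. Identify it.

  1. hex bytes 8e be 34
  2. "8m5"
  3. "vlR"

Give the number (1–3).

1

Key "LzwKgP" = 4c 7a 77 4b 67 50 is 6 bytes > B = 3, so hash it first: H(key) = 3f, then zero-pad to 3 bytes: K' = 3f 00 00.
K' ⊕ ipad = 09 36 36; K' ⊕ opad = 63 5c 5c.
m1: inner = H(09 36 36 8e be 34) = f5; tag = H(63 5c 5c f5) = 10 ← matches
m2: inner = H(09 36 36 38 6d 35) = 4f; tag = H(63 5c 5c 4f) = 6a
m3: inner = H(09 36 36 76 6c 52) = a9; tag = H(63 5c 5c a9) = c4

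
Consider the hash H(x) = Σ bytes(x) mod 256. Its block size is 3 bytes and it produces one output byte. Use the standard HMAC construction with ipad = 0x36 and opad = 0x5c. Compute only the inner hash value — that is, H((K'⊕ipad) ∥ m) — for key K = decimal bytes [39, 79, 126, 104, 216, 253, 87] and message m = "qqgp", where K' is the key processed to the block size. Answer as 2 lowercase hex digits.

Key decimal bytes [39, 79, 126, 104, 216, 253, 87] = 27 4f 7e 68 d8 fd 57 is 7 bytes > B = 3, so hash it first: H(key) = 88, then zero-pad to 3 bytes: K' = 88 00 00.
K' ⊕ ipad = be 36 36.
Inner input = be 36 36 ∥ 71 71 67 70.
Inner hash: sum = 190+54+54+113+113+103+112 = 739; mod 256 = 227 → e3.

e3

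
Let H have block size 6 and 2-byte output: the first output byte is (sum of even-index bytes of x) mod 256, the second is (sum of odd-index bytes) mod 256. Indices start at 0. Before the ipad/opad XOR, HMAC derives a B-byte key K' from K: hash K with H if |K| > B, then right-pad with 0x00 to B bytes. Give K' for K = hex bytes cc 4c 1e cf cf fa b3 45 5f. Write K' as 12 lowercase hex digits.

|K| = 9 > B = 6, so first hash the key.
H(K): even-index sum = 715 mod 256 = 203; odd-index sum = 602 mod 256 = 90 → cb 5a.
Zero-pad H(K) = cb 5a to 6 bytes: K' = cb 5a 00 00 00 00.

cb5a00000000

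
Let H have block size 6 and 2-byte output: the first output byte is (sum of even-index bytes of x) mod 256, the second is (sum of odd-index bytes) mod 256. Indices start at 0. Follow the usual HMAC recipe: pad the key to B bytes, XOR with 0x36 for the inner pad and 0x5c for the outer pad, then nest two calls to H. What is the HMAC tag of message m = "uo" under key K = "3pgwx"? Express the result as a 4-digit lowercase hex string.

e7df

Key "3pgwx" = 33 70 67 77 78 is 5 bytes ≤ B = 6; zero-pad to 6 bytes: K' = 33 70 67 77 78 00.
K' ⊕ ipad = 05 46 51 41 4e 36.  K' ⊕ opad = 6f 2c 3b 2b 24 5c.
Inner input = (K'⊕ipad) ∥ m = 05 46 51 41 4e 36 ∥ 75 6f.
Inner hash: even-index sum = 281 mod 256 = 25; odd-index sum = 300 mod 256 = 44 → 19 2c.
Outer input = (K'⊕opad) ∥ inner = 6f 2c 3b 2b 24 5c ∥ 19 2c.
Outer hash (tag): even-index sum = 231 mod 256 = 231; odd-index sum = 223 mod 256 = 223 → e7 df.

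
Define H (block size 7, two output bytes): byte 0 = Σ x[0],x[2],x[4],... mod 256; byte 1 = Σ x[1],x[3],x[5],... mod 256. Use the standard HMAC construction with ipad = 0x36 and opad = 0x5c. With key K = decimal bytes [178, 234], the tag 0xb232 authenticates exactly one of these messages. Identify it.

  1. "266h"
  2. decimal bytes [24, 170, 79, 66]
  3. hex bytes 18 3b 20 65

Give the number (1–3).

Key decimal bytes [178, 234] = b2 ea is 2 bytes ≤ B = 7; zero-pad to 7 bytes: K' = b2 ea 00 00 00 00 00.
K' ⊕ ipad = 84 dc 36 36 36 36 36; K' ⊕ opad = ee b6 5c 5c 5c 5c 5c.
m1: inner = H(84 dc 36 36 36 36 36 32 36 36 68) = c4 b0; tag = H(ee b6 5c 5c 5c 5c 5c c4 b0) = b232 ← matches
m2: inner = H(84 dc 36 36 36 36 36 18 aa 4f 42) = 12 af; tag = H(ee b6 5c 5c 5c 5c 5c 12 af) = b180
m3: inner = H(84 dc 36 36 36 36 36 18 3b 20 65) = c6 80; tag = H(ee b6 5c 5c 5c 5c 5c c6 80) = 8234

1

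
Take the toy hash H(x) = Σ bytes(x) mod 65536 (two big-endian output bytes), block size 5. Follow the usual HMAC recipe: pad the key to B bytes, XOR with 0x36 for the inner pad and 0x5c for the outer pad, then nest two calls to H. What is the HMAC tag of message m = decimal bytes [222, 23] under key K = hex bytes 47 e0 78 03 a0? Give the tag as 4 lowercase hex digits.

02ae

Key hex bytes 47 e0 78 03 a0 is exactly B = 5 bytes: K' = 47 e0 78 03 a0.
K' ⊕ ipad = 71 d6 4e 35 96.  K' ⊕ opad = 1b bc 24 5f fc.
Inner input = (K'⊕ipad) ∥ m = 71 d6 4e 35 96 ∥ de 17.
Inner hash: sum = 113+214+78+53+150+222+23 = 853 → 03 55.
Outer input = (K'⊕opad) ∥ inner = 1b bc 24 5f fc ∥ 03 55.
Outer hash (tag): sum = 27+188+36+95+252+3+85 = 686 → 02 ae.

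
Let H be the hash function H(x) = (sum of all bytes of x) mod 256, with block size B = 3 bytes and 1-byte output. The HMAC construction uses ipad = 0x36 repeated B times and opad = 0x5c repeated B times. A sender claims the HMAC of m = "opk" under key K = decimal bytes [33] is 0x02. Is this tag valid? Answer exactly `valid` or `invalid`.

Key decimal bytes [33] = 21 is 1 byte ≤ B = 3; zero-pad to 3 bytes: K' = 21 00 00.
K' ⊕ ipad = 17 36 36; K' ⊕ opad = 7d 5c 5c.
Inner hash: sum = 23+54+54+111+112+107 = 461; mod 256 = 205 → cd.
Outer hash (recomputed tag): sum = 125+92+92+205 = 514; mod 256 = 2 → 02.
Recomputed tag = 02; claimed = 02 → match.

valid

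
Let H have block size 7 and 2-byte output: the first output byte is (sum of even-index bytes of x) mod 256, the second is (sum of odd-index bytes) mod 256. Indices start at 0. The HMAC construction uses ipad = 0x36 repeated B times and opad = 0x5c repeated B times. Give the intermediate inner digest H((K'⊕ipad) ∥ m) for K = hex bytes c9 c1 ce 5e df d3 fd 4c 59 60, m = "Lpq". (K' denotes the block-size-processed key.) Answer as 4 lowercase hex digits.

Key hex bytes c9 c1 ce 5e df d3 fd 4c 59 60 is 10 bytes > B = 7, so hash it first: H(key) = cc 9e, then zero-pad to 7 bytes: K' = cc 9e 00 00 00 00 00.
K' ⊕ ipad = fa a8 36 36 36 36 36.
Inner input = fa a8 36 36 36 36 36 ∥ 4c 70 71.
Inner hash: even-index sum = 524 mod 256 = 12; odd-index sum = 465 mod 256 = 209 → 0c d1.

0cd1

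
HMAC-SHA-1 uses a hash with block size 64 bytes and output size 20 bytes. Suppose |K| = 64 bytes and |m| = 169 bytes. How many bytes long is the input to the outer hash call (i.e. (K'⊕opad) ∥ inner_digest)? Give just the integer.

84

Key is 64 ≤ 64 bytes, zero-padded: |K'| = 64.
Outer input = (K'⊕opad) ∥ H(inner) → 64 + 20 = 84 bytes.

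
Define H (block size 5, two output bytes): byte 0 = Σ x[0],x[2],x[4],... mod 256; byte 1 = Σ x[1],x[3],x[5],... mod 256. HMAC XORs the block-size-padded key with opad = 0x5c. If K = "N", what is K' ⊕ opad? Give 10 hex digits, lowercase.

125c5c5c5c

Key "N" = 4e is 1 byte ≤ B = 5; zero-pad to 5 bytes: K' = 4e 00 00 00 00.
XOR each byte with 0x5c: 4e⊕5c=12, 00⊕5c=5c, 00⊕5c=5c, 00⊕5c=5c, 00⊕5c=5c.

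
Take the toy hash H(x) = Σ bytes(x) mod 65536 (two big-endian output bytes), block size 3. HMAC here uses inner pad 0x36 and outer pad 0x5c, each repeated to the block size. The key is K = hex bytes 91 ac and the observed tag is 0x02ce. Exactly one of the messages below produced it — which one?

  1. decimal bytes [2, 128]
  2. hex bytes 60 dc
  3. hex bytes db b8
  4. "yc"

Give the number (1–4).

Key hex bytes 91 ac is 2 bytes ≤ B = 3; zero-pad to 3 bytes: K' = 91 ac 00.
K' ⊕ ipad = a7 9a 36; K' ⊕ opad = cd f0 5c.
m1: inner = H(a7 9a 36 02 80) = 01 f9; tag = H(cd f0 5c 01 f9) = 0313
m2: inner = H(a7 9a 36 60 dc) = 02 b3; tag = H(cd f0 5c 02 b3) = 02ce ← matches
m3: inner = H(a7 9a 36 db b8) = 03 0a; tag = H(cd f0 5c 03 0a) = 0226
m4: inner = H(a7 9a 36 79 63) = 02 53; tag = H(cd f0 5c 02 53) = 026e

2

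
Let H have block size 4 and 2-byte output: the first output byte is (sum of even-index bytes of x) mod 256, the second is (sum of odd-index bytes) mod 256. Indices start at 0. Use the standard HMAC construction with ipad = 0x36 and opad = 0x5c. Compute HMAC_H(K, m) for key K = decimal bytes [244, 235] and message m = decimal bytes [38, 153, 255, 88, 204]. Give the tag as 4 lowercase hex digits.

Key decimal bytes [244, 235] = f4 eb is 2 bytes ≤ B = 4; zero-pad to 4 bytes: K' = f4 eb 00 00.
K' ⊕ ipad = c2 dd 36 36.  K' ⊕ opad = a8 b7 5c 5c.
Inner input = (K'⊕ipad) ∥ m = c2 dd 36 36 ∥ 26 99 ff 58 cc.
Inner hash: even-index sum = 745 mod 256 = 233; odd-index sum = 516 mod 256 = 4 → e9 04.
Outer input = (K'⊕opad) ∥ inner = a8 b7 5c 5c ∥ e9 04.
Outer hash (tag): even-index sum = 493 mod 256 = 237; odd-index sum = 279 mod 256 = 23 → ed 17.

ed17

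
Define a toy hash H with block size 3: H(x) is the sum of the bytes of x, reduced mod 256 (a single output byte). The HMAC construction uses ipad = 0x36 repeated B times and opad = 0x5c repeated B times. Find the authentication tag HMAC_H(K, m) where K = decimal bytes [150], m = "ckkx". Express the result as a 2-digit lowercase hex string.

Key decimal bytes [150] = 96 is 1 byte ≤ B = 3; zero-pad to 3 bytes: K' = 96 00 00.
K' ⊕ ipad = a0 36 36.  K' ⊕ opad = ca 5c 5c.
Inner input = (K'⊕ipad) ∥ m = a0 36 36 ∥ 63 6b 6b 78.
Inner hash: sum = 160+54+54+99+107+107+120 = 701; mod 256 = 189 → bd.
Outer input = (K'⊕opad) ∥ inner = ca 5c 5c ∥ bd.
Outer hash (tag): sum = 202+92+92+189 = 575; mod 256 = 63 → 3f.

3f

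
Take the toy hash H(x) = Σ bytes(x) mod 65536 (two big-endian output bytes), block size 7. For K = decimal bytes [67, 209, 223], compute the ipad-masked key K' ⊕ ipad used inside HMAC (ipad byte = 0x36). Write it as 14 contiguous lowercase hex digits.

75e7e936363636

Key decimal bytes [67, 209, 223] = 43 d1 df is 3 bytes ≤ B = 7; zero-pad to 7 bytes: K' = 43 d1 df 00 00 00 00.
XOR each byte with 0x36: 43⊕36=75, d1⊕36=e7, df⊕36=e9, 00⊕36=36, 00⊕36=36, 00⊕36=36, 00⊕36=36.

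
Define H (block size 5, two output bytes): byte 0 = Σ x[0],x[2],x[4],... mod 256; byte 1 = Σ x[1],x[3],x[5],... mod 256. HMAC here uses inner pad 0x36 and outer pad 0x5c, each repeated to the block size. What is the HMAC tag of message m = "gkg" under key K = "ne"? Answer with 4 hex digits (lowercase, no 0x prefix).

Key "ne" = 6e 65 is 2 bytes ≤ B = 5; zero-pad to 5 bytes: K' = 6e 65 00 00 00.
K' ⊕ ipad = 58 53 36 36 36.  K' ⊕ opad = 32 39 5c 5c 5c.
Inner input = (K'⊕ipad) ∥ m = 58 53 36 36 36 ∥ 67 6b 67.
Inner hash: even-index sum = 303 mod 256 = 47; odd-index sum = 343 mod 256 = 87 → 2f 57.
Outer input = (K'⊕opad) ∥ inner = 32 39 5c 5c 5c ∥ 2f 57.
Outer hash (tag): even-index sum = 321 mod 256 = 65; odd-index sum = 196 mod 256 = 196 → 41 c4.

41c4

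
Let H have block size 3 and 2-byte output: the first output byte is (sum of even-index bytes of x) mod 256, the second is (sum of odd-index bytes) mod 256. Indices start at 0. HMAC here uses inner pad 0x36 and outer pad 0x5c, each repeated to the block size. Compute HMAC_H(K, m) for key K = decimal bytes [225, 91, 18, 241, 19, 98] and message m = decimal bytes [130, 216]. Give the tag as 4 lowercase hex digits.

Key decimal bytes [225, 91, 18, 241, 19, 98] = e1 5b 12 f1 13 62 is 6 bytes > B = 3, so hash it first: H(key) = 06 ae, then zero-pad to 3 bytes: K' = 06 ae 00.
K' ⊕ ipad = 30 98 36.  K' ⊕ opad = 5a f2 5c.
Inner input = (K'⊕ipad) ∥ m = 30 98 36 ∥ 82 d8.
Inner hash: even-index sum = 318 mod 256 = 62; odd-index sum = 282 mod 256 = 26 → 3e 1a.
Outer input = (K'⊕opad) ∥ inner = 5a f2 5c ∥ 3e 1a.
Outer hash (tag): even-index sum = 208 mod 256 = 208; odd-index sum = 304 mod 256 = 48 → d0 30.

d030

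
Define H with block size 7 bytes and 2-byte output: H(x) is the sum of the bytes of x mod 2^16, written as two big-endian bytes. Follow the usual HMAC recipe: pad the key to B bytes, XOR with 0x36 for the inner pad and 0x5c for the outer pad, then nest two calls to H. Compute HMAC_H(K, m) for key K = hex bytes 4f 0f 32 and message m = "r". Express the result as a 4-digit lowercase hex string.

0246

Key hex bytes 4f 0f 32 is 3 bytes ≤ B = 7; zero-pad to 7 bytes: K' = 4f 0f 32 00 00 00 00.
K' ⊕ ipad = 79 39 04 36 36 36 36.  K' ⊕ opad = 13 53 6e 5c 5c 5c 5c.
Inner input = (K'⊕ipad) ∥ m = 79 39 04 36 36 36 36 ∥ 72.
Inner hash: sum = 121+57+4+54+54+54+54+114 = 512 → 02 00.
Outer input = (K'⊕opad) ∥ inner = 13 53 6e 5c 5c 5c 5c ∥ 02 00.
Outer hash (tag): sum = 19+83+110+92+92+92+92+2+0 = 582 → 02 46.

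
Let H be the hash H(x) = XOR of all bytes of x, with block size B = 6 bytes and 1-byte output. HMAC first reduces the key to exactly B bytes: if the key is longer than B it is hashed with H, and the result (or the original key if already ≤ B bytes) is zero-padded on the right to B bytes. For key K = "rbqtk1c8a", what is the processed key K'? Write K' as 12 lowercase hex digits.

|K| = 9 > B = 6, so first hash the key.
H(K): XOR 72⊕62⊕71⊕74⊕6b⊕31⊕63⊕38⊕61 = 75.
Zero-pad H(K) = 75 to 6 bytes: K' = 75 00 00 00 00 00.

750000000000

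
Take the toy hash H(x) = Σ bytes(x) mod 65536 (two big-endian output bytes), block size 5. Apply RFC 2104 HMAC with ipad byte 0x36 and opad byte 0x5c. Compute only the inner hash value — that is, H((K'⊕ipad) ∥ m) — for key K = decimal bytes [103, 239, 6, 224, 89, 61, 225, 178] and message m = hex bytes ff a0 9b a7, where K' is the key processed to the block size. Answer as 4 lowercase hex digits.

0408

Key decimal bytes [103, 239, 6, 224, 89, 61, 225, 178] = 67 ef 06 e0 59 3d e1 b2 is 8 bytes > B = 5, so hash it first: H(key) = 04 65, then zero-pad to 5 bytes: K' = 04 65 00 00 00.
K' ⊕ ipad = 32 53 36 36 36.
Inner input = 32 53 36 36 36 ∥ ff a0 9b a7.
Inner hash: sum = 50+83+54+54+54+255+160+155+167 = 1032 → 04 08.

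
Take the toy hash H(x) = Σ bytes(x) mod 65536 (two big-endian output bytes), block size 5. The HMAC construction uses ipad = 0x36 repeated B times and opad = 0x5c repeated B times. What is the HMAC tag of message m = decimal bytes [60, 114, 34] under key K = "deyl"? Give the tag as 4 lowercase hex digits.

0178

Key "deyl" = 64 65 79 6c is 4 bytes ≤ B = 5; zero-pad to 5 bytes: K' = 64 65 79 6c 00.
K' ⊕ ipad = 52 53 4f 5a 36.  K' ⊕ opad = 38 39 25 30 5c.
Inner input = (K'⊕ipad) ∥ m = 52 53 4f 5a 36 ∥ 3c 72 22.
Inner hash: sum = 82+83+79+90+54+60+114+34 = 596 → 02 54.
Outer input = (K'⊕opad) ∥ inner = 38 39 25 30 5c ∥ 02 54.
Outer hash (tag): sum = 56+57+37+48+92+2+84 = 376 → 01 78.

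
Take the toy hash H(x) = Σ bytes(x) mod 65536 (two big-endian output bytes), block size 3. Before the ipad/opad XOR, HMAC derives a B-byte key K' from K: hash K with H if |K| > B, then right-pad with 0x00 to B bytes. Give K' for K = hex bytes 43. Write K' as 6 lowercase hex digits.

Key hex bytes 43 is 1 byte ≤ B = 3; zero-pad to 3 bytes: K' = 43 00 00.

430000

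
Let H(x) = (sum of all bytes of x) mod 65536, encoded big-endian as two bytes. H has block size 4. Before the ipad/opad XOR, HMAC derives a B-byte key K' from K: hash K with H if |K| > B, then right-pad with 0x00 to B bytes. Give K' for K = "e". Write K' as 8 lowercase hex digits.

Key "e" = 65 is 1 byte ≤ B = 4; zero-pad to 4 bytes: K' = 65 00 00 00.

65000000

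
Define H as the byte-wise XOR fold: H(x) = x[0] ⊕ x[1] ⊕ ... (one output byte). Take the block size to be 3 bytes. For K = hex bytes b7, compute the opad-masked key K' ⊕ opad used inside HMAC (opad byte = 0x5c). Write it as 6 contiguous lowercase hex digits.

Key hex bytes b7 is 1 byte ≤ B = 3; zero-pad to 3 bytes: K' = b7 00 00.
XOR each byte with 0x5c: b7⊕5c=eb, 00⊕5c=5c, 00⊕5c=5c.

eb5c5c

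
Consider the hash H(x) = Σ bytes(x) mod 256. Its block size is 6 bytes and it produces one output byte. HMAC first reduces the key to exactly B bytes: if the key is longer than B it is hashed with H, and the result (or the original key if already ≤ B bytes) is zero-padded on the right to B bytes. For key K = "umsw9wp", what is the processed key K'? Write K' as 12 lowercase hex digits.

|K| = 7 > B = 6, so first hash the key.
H(K): sum = 117+109+115+119+57+119+112 = 748; mod 256 = 236 → ec.
Zero-pad H(K) = ec to 6 bytes: K' = ec 00 00 00 00 00.

ec0000000000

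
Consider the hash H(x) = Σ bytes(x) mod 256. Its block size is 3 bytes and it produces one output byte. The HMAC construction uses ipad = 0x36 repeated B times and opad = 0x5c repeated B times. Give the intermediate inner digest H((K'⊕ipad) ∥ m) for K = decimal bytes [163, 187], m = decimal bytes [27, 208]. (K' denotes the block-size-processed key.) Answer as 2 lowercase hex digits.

Key decimal bytes [163, 187] = a3 bb is 2 bytes ≤ B = 3; zero-pad to 3 bytes: K' = a3 bb 00.
K' ⊕ ipad = 95 8d 36.
Inner input = 95 8d 36 ∥ 1b d0.
Inner hash: sum = 149+141+54+27+208 = 579; mod 256 = 67 → 43.

43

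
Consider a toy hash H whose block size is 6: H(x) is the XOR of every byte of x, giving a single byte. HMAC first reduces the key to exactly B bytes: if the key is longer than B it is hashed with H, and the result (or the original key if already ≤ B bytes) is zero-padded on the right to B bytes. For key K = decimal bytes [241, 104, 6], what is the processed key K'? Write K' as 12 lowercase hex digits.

f16806000000

Key decimal bytes [241, 104, 6] = f1 68 06 is 3 bytes ≤ B = 6; zero-pad to 6 bytes: K' = f1 68 06 00 00 00.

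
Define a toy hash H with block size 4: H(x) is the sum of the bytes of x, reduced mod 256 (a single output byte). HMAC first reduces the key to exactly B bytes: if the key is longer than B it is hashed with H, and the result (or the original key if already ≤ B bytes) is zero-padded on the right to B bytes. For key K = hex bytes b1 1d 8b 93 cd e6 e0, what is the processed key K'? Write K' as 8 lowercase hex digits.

|K| = 7 > B = 4, so first hash the key.
H(K): sum = 177+29+139+147+205+230+224 = 1151; mod 256 = 127 → 7f.
Zero-pad H(K) = 7f to 4 bytes: K' = 7f 00 00 00.

7f000000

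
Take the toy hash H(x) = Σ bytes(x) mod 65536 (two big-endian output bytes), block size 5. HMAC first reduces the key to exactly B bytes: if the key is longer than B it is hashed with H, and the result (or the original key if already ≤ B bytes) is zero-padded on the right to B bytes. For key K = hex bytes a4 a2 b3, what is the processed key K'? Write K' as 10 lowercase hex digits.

Key hex bytes a4 a2 b3 is 3 bytes ≤ B = 5; zero-pad to 5 bytes: K' = a4 a2 b3 00 00.

a4a2b30000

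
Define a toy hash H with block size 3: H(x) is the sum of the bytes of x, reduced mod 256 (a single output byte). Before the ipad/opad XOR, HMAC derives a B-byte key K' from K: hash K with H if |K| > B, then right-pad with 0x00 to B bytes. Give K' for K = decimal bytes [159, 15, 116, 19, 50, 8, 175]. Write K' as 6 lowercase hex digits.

|K| = 7 > B = 3, so first hash the key.
H(K): sum = 159+15+116+19+50+8+175 = 542; mod 256 = 30 → 1e.
Zero-pad H(K) = 1e to 3 bytes: K' = 1e 00 00.

1e0000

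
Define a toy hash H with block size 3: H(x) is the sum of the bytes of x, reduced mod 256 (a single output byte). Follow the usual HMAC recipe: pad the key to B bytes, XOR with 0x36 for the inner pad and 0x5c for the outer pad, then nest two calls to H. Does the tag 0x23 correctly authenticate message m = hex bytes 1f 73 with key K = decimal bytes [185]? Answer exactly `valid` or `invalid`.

invalid

Key decimal bytes [185] = b9 is 1 byte ≤ B = 3; zero-pad to 3 bytes: K' = b9 00 00.
K' ⊕ ipad = 8f 36 36; K' ⊕ opad = e5 5c 5c.
Inner hash: sum = 143+54+54+31+115 = 397; mod 256 = 141 → 8d.
Outer hash (recomputed tag): sum = 229+92+92+141 = 554; mod 256 = 42 → 2a.
Recomputed tag = 2a; claimed = 23 → mismatch.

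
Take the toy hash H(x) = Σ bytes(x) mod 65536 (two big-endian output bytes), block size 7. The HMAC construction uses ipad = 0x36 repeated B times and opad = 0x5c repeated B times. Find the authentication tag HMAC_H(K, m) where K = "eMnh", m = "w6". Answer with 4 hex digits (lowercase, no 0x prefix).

Key "eMnh" = 65 4d 6e 68 is 4 bytes ≤ B = 7; zero-pad to 7 bytes: K' = 65 4d 6e 68 00 00 00.
K' ⊕ ipad = 53 7b 58 5e 36 36 36.  K' ⊕ opad = 39 11 32 34 5c 5c 5c.
Inner input = (K'⊕ipad) ∥ m = 53 7b 58 5e 36 36 36 ∥ 77 36.
Inner hash: sum = 83+123+88+94+54+54+54+119+54 = 723 → 02 d3.
Outer input = (K'⊕opad) ∥ inner = 39 11 32 34 5c 5c 5c ∥ 02 d3.
Outer hash (tag): sum = 57+17+50+52+92+92+92+2+211 = 665 → 02 99.

0299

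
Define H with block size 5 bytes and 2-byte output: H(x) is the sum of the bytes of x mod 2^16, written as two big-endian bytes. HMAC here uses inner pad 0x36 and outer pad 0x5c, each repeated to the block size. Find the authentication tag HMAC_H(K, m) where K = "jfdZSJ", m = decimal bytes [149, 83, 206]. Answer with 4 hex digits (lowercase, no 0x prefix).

0294

Key "jfdZSJ" = 6a 66 64 5a 53 4a is 6 bytes > B = 5, so hash it first: H(key) = 02 2b, then zero-pad to 5 bytes: K' = 02 2b 00 00 00.
K' ⊕ ipad = 34 1d 36 36 36.  K' ⊕ opad = 5e 77 5c 5c 5c.
Inner input = (K'⊕ipad) ∥ m = 34 1d 36 36 36 ∥ 95 53 ce.
Inner hash: sum = 52+29+54+54+54+149+83+206 = 681 → 02 a9.
Outer input = (K'⊕opad) ∥ inner = 5e 77 5c 5c 5c ∥ 02 a9.
Outer hash (tag): sum = 94+119+92+92+92+2+169 = 660 → 02 94.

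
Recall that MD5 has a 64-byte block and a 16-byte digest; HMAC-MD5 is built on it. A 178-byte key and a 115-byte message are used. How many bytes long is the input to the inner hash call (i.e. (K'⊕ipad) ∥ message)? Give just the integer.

179

Key is 178 > 64 bytes, so it is hashed to 16 bytes then zero-padded to 64: |K'| = 64.
Inner input = (K'⊕ipad) ∥ m → 64 + 115 = 179 bytes.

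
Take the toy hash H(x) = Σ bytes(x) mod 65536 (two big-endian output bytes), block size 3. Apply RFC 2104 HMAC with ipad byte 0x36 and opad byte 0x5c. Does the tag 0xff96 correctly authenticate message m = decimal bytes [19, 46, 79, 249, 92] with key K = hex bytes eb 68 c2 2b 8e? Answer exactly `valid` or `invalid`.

Key hex bytes eb 68 c2 2b 8e is 5 bytes > B = 3, so hash it first: H(key) = 02 ce, then zero-pad to 3 bytes: K' = 02 ce 00.
K' ⊕ ipad = 34 f8 36; K' ⊕ opad = 5e 92 5c.
Inner hash: sum = 52+248+54+19+46+79+249+92 = 839 → 03 47.
Outer hash (recomputed tag): sum = 94+146+92+3+71 = 406 → 01 96.
Recomputed tag = 0196; claimed = ff96 → mismatch.

invalid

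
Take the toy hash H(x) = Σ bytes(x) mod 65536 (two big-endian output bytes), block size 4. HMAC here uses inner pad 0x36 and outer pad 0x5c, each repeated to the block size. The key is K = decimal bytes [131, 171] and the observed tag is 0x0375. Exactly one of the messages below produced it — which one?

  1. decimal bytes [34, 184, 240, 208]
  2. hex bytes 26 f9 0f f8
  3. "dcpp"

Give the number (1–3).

Key decimal bytes [131, 171] = 83 ab is 2 bytes ≤ B = 4; zero-pad to 4 bytes: K' = 83 ab 00 00.
K' ⊕ ipad = b5 9d 36 36; K' ⊕ opad = df f7 5c 5c.
m1: inner = H(b5 9d 36 36 22 b8 f0 d0) = 04 58; tag = H(df f7 5c 5c 04 58) = 02ea
m2: inner = H(b5 9d 36 36 26 f9 0f f8) = 03 e4; tag = H(df f7 5c 5c 03 e4) = 0375 ← matches
m3: inner = H(b5 9d 36 36 64 63 70 70) = 03 65; tag = H(df f7 5c 5c 03 65) = 02f6

2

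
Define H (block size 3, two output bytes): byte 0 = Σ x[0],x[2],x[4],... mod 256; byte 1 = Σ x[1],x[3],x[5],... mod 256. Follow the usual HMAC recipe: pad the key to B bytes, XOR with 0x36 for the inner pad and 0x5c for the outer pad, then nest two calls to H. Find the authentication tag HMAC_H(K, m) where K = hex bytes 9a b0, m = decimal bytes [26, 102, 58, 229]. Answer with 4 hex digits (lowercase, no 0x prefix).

fc19

Key hex bytes 9a b0 is 2 bytes ≤ B = 3; zero-pad to 3 bytes: K' = 9a b0 00.
K' ⊕ ipad = ac 86 36.  K' ⊕ opad = c6 ec 5c.
Inner input = (K'⊕ipad) ∥ m = ac 86 36 ∥ 1a 66 3a e5.
Inner hash: even-index sum = 557 mod 256 = 45; odd-index sum = 218 mod 256 = 218 → 2d da.
Outer input = (K'⊕opad) ∥ inner = c6 ec 5c ∥ 2d da.
Outer hash (tag): even-index sum = 508 mod 256 = 252; odd-index sum = 281 mod 256 = 25 → fc 19.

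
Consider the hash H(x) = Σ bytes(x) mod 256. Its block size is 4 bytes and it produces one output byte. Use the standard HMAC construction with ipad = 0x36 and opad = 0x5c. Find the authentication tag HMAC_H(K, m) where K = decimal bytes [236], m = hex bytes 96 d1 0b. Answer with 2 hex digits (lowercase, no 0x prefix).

b2

Key decimal bytes [236] = ec is 1 byte ≤ B = 4; zero-pad to 4 bytes: K' = ec 00 00 00.
K' ⊕ ipad = da 36 36 36.  K' ⊕ opad = b0 5c 5c 5c.
Inner input = (K'⊕ipad) ∥ m = da 36 36 36 ∥ 96 d1 0b.
Inner hash: sum = 218+54+54+54+150+209+11 = 750; mod 256 = 238 → ee.
Outer input = (K'⊕opad) ∥ inner = b0 5c 5c 5c ∥ ee.
Outer hash (tag): sum = 176+92+92+92+238 = 690; mod 256 = 178 → b2.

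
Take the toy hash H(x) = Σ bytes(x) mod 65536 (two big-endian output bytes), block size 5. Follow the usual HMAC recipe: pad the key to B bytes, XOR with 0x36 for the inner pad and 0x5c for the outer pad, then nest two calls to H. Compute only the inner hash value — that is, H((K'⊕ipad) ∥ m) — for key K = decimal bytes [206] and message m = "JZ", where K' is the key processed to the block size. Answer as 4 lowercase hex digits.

Key decimal bytes [206] = ce is 1 byte ≤ B = 5; zero-pad to 5 bytes: K' = ce 00 00 00 00.
K' ⊕ ipad = f8 36 36 36 36.
Inner input = f8 36 36 36 36 ∥ 4a 5a.
Inner hash: sum = 248+54+54+54+54+74+90 = 628 → 02 74.

0274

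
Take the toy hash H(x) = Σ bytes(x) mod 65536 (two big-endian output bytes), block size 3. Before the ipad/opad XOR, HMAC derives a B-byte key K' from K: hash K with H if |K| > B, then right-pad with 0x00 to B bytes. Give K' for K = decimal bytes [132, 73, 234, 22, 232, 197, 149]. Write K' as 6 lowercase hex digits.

040f00

|K| = 7 > B = 3, so first hash the key.
H(K): sum = 132+73+234+22+232+197+149 = 1039 → 04 0f.
Zero-pad H(K) = 04 0f to 3 bytes: K' = 04 0f 00.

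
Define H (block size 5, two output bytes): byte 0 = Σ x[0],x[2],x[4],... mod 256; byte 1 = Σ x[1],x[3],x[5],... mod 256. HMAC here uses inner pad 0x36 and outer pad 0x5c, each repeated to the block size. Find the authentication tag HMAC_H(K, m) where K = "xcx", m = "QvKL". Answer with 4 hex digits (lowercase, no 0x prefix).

cb2f

Key "xcx" = 78 63 78 is 3 bytes ≤ B = 5; zero-pad to 5 bytes: K' = 78 63 78 00 00.
K' ⊕ ipad = 4e 55 4e 36 36.  K' ⊕ opad = 24 3f 24 5c 5c.
Inner input = (K'⊕ipad) ∥ m = 4e 55 4e 36 36 ∥ 51 76 4b 4c.
Inner hash: even-index sum = 404 mod 256 = 148; odd-index sum = 295 mod 256 = 39 → 94 27.
Outer input = (K'⊕opad) ∥ inner = 24 3f 24 5c 5c ∥ 94 27.
Outer hash (tag): even-index sum = 203 mod 256 = 203; odd-index sum = 303 mod 256 = 47 → cb 2f.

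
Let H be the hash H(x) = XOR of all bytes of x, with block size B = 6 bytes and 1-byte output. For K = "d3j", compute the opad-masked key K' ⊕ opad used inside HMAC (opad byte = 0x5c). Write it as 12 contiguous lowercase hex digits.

386f365c5c5c

Key "d3j" = 64 33 6a is 3 bytes ≤ B = 6; zero-pad to 6 bytes: K' = 64 33 6a 00 00 00.
XOR each byte with 0x5c: 64⊕5c=38, 33⊕5c=6f, 6a⊕5c=36, 00⊕5c=5c, 00⊕5c=5c, 00⊕5c=5c.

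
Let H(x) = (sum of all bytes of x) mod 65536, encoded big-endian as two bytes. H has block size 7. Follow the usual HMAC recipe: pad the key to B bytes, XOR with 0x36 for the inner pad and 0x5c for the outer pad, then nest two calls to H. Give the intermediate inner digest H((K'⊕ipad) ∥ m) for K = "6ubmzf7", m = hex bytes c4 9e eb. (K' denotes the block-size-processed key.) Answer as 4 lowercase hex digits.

03dc

Key "6ubmzf7" = 36 75 62 6d 7a 66 37 is exactly B = 7 bytes: K' = 36 75 62 6d 7a 66 37.
K' ⊕ ipad = 00 43 54 5b 4c 50 01.
Inner input = 00 43 54 5b 4c 50 01 ∥ c4 9e eb.
Inner hash: sum = 0+67+84+91+76+80+1+196+158+235 = 988 → 03 dc.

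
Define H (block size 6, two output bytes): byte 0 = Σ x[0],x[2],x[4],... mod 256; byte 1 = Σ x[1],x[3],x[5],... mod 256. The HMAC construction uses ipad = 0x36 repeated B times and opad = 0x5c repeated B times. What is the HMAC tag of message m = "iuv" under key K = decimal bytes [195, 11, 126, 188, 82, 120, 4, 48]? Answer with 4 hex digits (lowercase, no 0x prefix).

6f25

Key decimal bytes [195, 11, 126, 188, 82, 120, 4, 48] = c3 0b 7e bc 52 78 04 30 is 8 bytes > B = 6, so hash it first: H(key) = 97 6f, then zero-pad to 6 bytes: K' = 97 6f 00 00 00 00.
K' ⊕ ipad = a1 59 36 36 36 36.  K' ⊕ opad = cb 33 5c 5c 5c 5c.
Inner input = (K'⊕ipad) ∥ m = a1 59 36 36 36 36 ∥ 69 75 76.
Inner hash: even-index sum = 492 mod 256 = 236; odd-index sum = 314 mod 256 = 58 → ec 3a.
Outer input = (K'⊕opad) ∥ inner = cb 33 5c 5c 5c 5c ∥ ec 3a.
Outer hash (tag): even-index sum = 623 mod 256 = 111; odd-index sum = 293 mod 256 = 37 → 6f 25.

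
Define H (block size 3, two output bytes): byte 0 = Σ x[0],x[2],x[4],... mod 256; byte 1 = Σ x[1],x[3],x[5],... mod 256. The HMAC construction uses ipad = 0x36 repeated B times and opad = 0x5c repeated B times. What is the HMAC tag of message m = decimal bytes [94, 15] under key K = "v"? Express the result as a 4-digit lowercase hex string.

Key "v" = 76 is 1 byte ≤ B = 3; zero-pad to 3 bytes: K' = 76 00 00.
K' ⊕ ipad = 40 36 36.  K' ⊕ opad = 2a 5c 5c.
Inner input = (K'⊕ipad) ∥ m = 40 36 36 ∥ 5e 0f.
Inner hash: even-index sum = 133 mod 256 = 133; odd-index sum = 148 mod 256 = 148 → 85 94.
Outer input = (K'⊕opad) ∥ inner = 2a 5c 5c ∥ 85 94.
Outer hash (tag): even-index sum = 282 mod 256 = 26; odd-index sum = 225 mod 256 = 225 → 1a e1.

1ae1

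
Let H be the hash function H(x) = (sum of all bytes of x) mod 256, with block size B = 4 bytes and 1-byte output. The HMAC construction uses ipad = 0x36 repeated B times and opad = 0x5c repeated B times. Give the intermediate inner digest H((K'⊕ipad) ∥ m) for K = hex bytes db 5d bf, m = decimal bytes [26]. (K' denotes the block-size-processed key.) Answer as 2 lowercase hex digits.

31

Key hex bytes db 5d bf is 3 bytes ≤ B = 4; zero-pad to 4 bytes: K' = db 5d bf 00.
K' ⊕ ipad = ed 6b 89 36.
Inner input = ed 6b 89 36 ∥ 1a.
Inner hash: sum = 237+107+137+54+26 = 561; mod 256 = 49 → 31.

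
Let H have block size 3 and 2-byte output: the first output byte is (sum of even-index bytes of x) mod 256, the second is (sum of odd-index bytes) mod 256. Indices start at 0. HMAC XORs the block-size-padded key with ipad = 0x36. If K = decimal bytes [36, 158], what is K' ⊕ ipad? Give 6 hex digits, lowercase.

12a836

Key decimal bytes [36, 158] = 24 9e is 2 bytes ≤ B = 3; zero-pad to 3 bytes: K' = 24 9e 00.
XOR each byte with 0x36: 24⊕36=12, 9e⊕36=a8, 00⊕36=36.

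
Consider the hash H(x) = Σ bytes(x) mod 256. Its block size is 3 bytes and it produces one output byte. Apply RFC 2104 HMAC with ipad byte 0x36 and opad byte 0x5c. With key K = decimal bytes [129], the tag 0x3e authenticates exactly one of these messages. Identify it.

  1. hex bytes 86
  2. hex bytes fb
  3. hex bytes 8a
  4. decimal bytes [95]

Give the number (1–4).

1

Key decimal bytes [129] = 81 is 1 byte ≤ B = 3; zero-pad to 3 bytes: K' = 81 00 00.
K' ⊕ ipad = b7 36 36; K' ⊕ opad = dd 5c 5c.
m1: inner = H(b7 36 36 86) = a9; tag = H(dd 5c 5c a9) = 3e ← matches
m2: inner = H(b7 36 36 fb) = 1e; tag = H(dd 5c 5c 1e) = b3
m3: inner = H(b7 36 36 8a) = ad; tag = H(dd 5c 5c ad) = 42
m4: inner = H(b7 36 36 5f) = 82; tag = H(dd 5c 5c 82) = 17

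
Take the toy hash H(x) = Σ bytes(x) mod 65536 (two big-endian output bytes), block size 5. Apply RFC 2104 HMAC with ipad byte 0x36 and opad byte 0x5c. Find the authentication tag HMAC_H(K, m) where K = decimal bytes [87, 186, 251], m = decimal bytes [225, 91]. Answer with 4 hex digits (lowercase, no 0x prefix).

Key decimal bytes [87, 186, 251] = 57 ba fb is 3 bytes ≤ B = 5; zero-pad to 5 bytes: K' = 57 ba fb 00 00.
K' ⊕ ipad = 61 8c cd 36 36.  K' ⊕ opad = 0b e6 a7 5c 5c.
Inner input = (K'⊕ipad) ∥ m = 61 8c cd 36 36 ∥ e1 5b.
Inner hash: sum = 97+140+205+54+54+225+91 = 866 → 03 62.
Outer input = (K'⊕opad) ∥ inner = 0b e6 a7 5c 5c ∥ 03 62.
Outer hash (tag): sum = 11+230+167+92+92+3+98 = 693 → 02 b5.

02b5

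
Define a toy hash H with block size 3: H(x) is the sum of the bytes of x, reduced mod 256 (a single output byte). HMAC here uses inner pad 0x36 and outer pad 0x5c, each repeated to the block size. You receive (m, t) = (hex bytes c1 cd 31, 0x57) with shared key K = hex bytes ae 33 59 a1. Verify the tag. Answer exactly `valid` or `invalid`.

valid

Key hex bytes ae 33 59 a1 is 4 bytes > B = 3, so hash it first: H(key) = db, then zero-pad to 3 bytes: K' = db 00 00.
K' ⊕ ipad = ed 36 36; K' ⊕ opad = 87 5c 5c.
Inner hash: sum = 237+54+54+193+205+49 = 792; mod 256 = 24 → 18.
Outer hash (recomputed tag): sum = 135+92+92+24 = 343; mod 256 = 87 → 57.
Recomputed tag = 57; claimed = 57 → match.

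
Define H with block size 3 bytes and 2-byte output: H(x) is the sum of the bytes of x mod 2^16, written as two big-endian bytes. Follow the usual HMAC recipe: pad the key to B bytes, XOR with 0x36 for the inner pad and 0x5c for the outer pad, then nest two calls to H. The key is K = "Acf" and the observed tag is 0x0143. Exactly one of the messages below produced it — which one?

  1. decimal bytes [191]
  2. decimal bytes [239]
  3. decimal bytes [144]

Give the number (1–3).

Key "Acf" = 41 63 66 is exactly B = 3 bytes: K' = 41 63 66.
K' ⊕ ipad = 77 55 50; K' ⊕ opad = 1d 3f 3a.
m1: inner = H(77 55 50 bf) = 01 db; tag = H(1d 3f 3a 01 db) = 0172
m2: inner = H(77 55 50 ef) = 02 0b; tag = H(1d 3f 3a 02 0b) = 00a3
m3: inner = H(77 55 50 90) = 01 ac; tag = H(1d 3f 3a 01 ac) = 0143 ← matches

3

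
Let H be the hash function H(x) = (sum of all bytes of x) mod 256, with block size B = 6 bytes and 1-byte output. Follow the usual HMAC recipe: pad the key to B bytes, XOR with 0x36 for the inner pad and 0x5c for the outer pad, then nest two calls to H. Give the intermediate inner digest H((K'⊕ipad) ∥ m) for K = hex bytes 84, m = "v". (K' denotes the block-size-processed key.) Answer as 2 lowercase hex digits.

36

Key hex bytes 84 is 1 byte ≤ B = 6; zero-pad to 6 bytes: K' = 84 00 00 00 00 00.
K' ⊕ ipad = b2 36 36 36 36 36.
Inner input = b2 36 36 36 36 36 ∥ 76.
Inner hash: sum = 178+54+54+54+54+54+118 = 566; mod 256 = 54 → 36.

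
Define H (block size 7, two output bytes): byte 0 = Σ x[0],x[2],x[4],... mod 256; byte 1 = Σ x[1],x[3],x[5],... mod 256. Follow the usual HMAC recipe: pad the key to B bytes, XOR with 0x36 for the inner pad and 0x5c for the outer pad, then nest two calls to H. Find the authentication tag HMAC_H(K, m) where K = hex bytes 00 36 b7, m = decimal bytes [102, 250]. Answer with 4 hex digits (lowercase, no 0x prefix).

d13f

Key hex bytes 00 36 b7 is 3 bytes ≤ B = 7; zero-pad to 7 bytes: K' = 00 36 b7 00 00 00 00.
K' ⊕ ipad = 36 00 81 36 36 36 36.  K' ⊕ opad = 5c 6a eb 5c 5c 5c 5c.
Inner input = (K'⊕ipad) ∥ m = 36 00 81 36 36 36 36 ∥ 66 fa.
Inner hash: even-index sum = 541 mod 256 = 29; odd-index sum = 210 mod 256 = 210 → 1d d2.
Outer input = (K'⊕opad) ∥ inner = 5c 6a eb 5c 5c 5c 5c ∥ 1d d2.
Outer hash (tag): even-index sum = 721 mod 256 = 209; odd-index sum = 319 mod 256 = 63 → d1 3f.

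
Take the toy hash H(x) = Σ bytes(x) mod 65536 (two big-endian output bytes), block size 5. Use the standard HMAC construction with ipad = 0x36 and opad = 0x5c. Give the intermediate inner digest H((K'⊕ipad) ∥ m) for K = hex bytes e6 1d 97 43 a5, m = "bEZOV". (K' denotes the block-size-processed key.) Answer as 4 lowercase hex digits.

Key hex bytes e6 1d 97 43 a5 is exactly B = 5 bytes: K' = e6 1d 97 43 a5.
K' ⊕ ipad = d0 2b a1 75 93.
Inner input = d0 2b a1 75 93 ∥ 62 45 5a 4f 56.
Inner hash: sum = 208+43+161+117+147+98+69+90+79+86 = 1098 → 04 4a.

044a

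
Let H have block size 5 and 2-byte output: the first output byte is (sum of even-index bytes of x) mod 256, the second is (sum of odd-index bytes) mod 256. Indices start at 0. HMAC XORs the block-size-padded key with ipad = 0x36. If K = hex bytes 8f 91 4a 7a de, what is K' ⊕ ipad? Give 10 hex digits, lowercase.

Key hex bytes 8f 91 4a 7a de is exactly B = 5 bytes: K' = 8f 91 4a 7a de.
XOR each byte with 0x36: 8f⊕36=b9, 91⊕36=a7, 4a⊕36=7c, 7a⊕36=4c, de⊕36=e8.

b9a77c4ce8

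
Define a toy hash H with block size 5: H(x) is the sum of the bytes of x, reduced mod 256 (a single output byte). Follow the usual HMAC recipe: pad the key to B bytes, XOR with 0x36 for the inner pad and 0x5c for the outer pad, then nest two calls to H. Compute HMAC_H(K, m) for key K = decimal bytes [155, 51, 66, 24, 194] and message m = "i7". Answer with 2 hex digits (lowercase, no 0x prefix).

1e

Key decimal bytes [155, 51, 66, 24, 194] = 9b 33 42 18 c2 is exactly B = 5 bytes: K' = 9b 33 42 18 c2.
K' ⊕ ipad = ad 05 74 2e f4.  K' ⊕ opad = c7 6f 1e 44 9e.
Inner input = (K'⊕ipad) ∥ m = ad 05 74 2e f4 ∥ 69 37.
Inner hash: sum = 173+5+116+46+244+105+55 = 744; mod 256 = 232 → e8.
Outer input = (K'⊕opad) ∥ inner = c7 6f 1e 44 9e ∥ e8.
Outer hash (tag): sum = 199+111+30+68+158+232 = 798; mod 256 = 30 → 1e.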